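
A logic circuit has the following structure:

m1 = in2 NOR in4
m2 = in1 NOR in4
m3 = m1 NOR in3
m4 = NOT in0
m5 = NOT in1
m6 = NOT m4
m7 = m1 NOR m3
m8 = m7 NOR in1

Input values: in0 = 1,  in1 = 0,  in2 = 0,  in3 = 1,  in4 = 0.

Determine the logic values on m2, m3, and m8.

m2 = 1, m3 = 0, m8 = 1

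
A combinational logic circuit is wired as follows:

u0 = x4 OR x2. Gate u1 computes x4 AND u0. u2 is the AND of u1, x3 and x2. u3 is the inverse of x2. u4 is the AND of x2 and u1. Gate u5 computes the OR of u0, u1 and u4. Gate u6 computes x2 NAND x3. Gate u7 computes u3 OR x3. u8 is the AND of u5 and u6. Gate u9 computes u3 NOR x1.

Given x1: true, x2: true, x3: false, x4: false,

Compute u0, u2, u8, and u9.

u0 = x4 OR x2 = false OR true = true
u1 = x4 AND u0 = false AND true = false
u2 = u1 AND x3 AND x2 = false AND false AND true = false
u3 = NOT x2 = NOT true = false
u4 = x2 AND u1 = true AND false = false
u5 = u0 OR u1 OR u4 = true OR false OR false = true
u6 = x2 NAND x3 = true NAND false = true
u8 = u5 AND u6 = true AND true = true
u9 = u3 NOR x1 = false NOR true = false

u0 = true, u2 = false, u8 = true, u9 = false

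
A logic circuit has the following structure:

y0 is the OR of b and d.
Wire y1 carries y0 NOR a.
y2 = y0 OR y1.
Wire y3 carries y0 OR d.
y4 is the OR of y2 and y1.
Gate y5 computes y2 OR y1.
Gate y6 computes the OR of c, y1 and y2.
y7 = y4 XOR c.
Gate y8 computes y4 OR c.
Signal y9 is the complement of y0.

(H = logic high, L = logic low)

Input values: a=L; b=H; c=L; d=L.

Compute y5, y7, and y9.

y5 = H; y7 = H; y9 = L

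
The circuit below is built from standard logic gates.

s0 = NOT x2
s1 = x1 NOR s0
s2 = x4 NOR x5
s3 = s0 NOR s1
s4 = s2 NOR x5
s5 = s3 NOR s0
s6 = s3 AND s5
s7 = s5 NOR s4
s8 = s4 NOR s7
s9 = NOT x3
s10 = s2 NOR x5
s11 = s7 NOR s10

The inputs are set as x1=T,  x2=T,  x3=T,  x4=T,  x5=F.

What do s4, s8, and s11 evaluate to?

s4 = T; s8 = F; s11 = F

s0 = NOT x2 = NOT T = F
s1 = x1 NOR s0 = T NOR F = F
s2 = x4 NOR x5 = T NOR F = F
s3 = s0 NOR s1 = F NOR F = T
s4 = s2 NOR x5 = F NOR F = T
s5 = s3 NOR s0 = T NOR F = F
s7 = s5 NOR s4 = F NOR T = F
s8 = s4 NOR s7 = T NOR F = F
s10 = s2 NOR x5 = F NOR F = T
s11 = s7 NOR s10 = F NOR T = F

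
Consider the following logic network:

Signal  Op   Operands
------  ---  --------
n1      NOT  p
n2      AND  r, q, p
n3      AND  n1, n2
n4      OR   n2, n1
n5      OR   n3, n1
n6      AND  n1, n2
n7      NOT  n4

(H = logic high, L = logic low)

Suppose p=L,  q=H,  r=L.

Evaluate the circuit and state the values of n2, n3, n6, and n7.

n2 = L; n3 = L; n6 = L; n7 = L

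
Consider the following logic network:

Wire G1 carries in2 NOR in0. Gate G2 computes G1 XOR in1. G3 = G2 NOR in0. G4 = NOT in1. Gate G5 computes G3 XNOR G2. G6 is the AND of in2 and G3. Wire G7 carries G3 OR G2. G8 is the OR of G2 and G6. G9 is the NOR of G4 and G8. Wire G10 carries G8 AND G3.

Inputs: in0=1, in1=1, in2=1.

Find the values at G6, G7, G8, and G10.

G1 = in2 NOR in0 = 1 NOR 1 = 0
G2 = G1 XOR in1 = 0 XOR 1 = 1
G3 = G2 NOR in0 = 1 NOR 1 = 0
G6 = in2 AND G3 = 1 AND 0 = 0
G7 = G3 OR G2 = 0 OR 1 = 1
G8 = G2 OR G6 = 1 OR 0 = 1
G10 = G8 AND G3 = 1 AND 0 = 0

G6 = 0, G7 = 1, G8 = 1, G10 = 0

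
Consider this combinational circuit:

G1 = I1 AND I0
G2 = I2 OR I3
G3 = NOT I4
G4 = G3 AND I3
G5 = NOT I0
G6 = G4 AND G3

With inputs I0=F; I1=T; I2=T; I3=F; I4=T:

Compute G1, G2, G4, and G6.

G1 = F, G2 = T, G4 = F, G6 = F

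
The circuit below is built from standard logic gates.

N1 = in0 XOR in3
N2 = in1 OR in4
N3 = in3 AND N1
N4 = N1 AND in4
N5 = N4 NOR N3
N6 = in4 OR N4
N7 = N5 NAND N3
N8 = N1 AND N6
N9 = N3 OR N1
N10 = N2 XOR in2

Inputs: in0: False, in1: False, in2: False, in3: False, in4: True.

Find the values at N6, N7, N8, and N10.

N1 = in0 XOR in3 = False XOR False = False
N2 = in1 OR in4 = False OR True = True
N3 = in3 AND N1 = False AND False = False
N4 = N1 AND in4 = False AND True = False
N5 = N4 NOR N3 = False NOR False = True
N6 = in4 OR N4 = True OR False = True
N7 = N5 NAND N3 = True NAND False = True
N8 = N1 AND N6 = False AND True = False
N10 = N2 XOR in2 = True XOR False = True

N6 = True; N7 = True; N8 = False; N10 = True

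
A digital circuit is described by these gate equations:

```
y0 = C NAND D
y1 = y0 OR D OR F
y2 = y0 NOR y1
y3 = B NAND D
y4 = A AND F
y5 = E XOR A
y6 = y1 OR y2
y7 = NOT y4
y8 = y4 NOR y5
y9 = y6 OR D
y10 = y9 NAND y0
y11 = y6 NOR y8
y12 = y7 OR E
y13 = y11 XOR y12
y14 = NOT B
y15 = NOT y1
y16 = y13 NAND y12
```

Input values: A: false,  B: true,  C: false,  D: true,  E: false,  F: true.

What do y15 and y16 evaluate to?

y0 = C NAND D = false NAND true = true
y1 = y0 OR D OR F = true OR true OR true = true
y2 = y0 NOR y1 = true NOR true = false
y4 = A AND F = false AND true = false
y5 = E XOR A = false XOR false = false
y6 = y1 OR y2 = true OR false = true
y7 = NOT y4 = NOT false = true
y8 = y4 NOR y5 = false NOR false = true
y11 = y6 NOR y8 = true NOR true = false
y12 = y7 OR E = true OR false = true
y13 = y11 XOR y12 = false XOR true = true
y15 = NOT y1 = NOT true = false
y16 = y13 NAND y12 = true NAND true = false

y15 = false  y16 = false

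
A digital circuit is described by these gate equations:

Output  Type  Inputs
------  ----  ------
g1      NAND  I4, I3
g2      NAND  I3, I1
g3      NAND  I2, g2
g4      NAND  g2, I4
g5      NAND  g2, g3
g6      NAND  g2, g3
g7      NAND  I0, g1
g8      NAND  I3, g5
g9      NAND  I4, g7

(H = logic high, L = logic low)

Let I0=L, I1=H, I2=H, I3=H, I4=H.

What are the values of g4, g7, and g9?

g1 = I4 NAND I3 = H NAND H = L
g2 = I3 NAND I1 = H NAND H = L
g4 = g2 NAND I4 = L NAND H = H
g7 = I0 NAND g1 = L NAND L = H
g9 = I4 NAND g7 = H NAND H = L

g4 = H; g7 = H; g9 = L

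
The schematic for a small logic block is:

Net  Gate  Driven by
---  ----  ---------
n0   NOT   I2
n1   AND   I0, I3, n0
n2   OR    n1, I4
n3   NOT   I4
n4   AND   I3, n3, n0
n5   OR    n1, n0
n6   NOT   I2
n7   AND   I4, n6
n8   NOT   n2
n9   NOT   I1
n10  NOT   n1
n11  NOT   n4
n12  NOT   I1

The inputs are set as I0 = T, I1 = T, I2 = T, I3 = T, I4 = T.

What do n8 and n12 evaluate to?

n0 = NOT I2 = NOT T = F
n1 = I0 AND I3 AND n0 = T AND T AND F = F
n2 = n1 OR I4 = F OR T = T
n8 = NOT n2 = NOT T = F
n12 = NOT I1 = NOT T = F

n8 = F  n12 = F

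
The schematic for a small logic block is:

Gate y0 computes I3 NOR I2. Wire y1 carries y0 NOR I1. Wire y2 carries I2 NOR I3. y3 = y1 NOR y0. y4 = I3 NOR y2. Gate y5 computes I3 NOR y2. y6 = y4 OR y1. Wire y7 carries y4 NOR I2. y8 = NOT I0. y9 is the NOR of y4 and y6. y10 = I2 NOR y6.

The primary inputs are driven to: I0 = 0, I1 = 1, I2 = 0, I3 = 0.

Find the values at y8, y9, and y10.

y0 = I3 NOR I2 = 0 NOR 0 = 1
y1 = y0 NOR I1 = 1 NOR 1 = 0
y2 = I2 NOR I3 = 0 NOR 0 = 1
y4 = I3 NOR y2 = 0 NOR 1 = 0
y6 = y4 OR y1 = 0 OR 0 = 0
y8 = NOT I0 = NOT 0 = 1
y9 = y4 NOR y6 = 0 NOR 0 = 1
y10 = I2 NOR y6 = 0 NOR 0 = 1

y8 = 1, y9 = 1, y10 = 1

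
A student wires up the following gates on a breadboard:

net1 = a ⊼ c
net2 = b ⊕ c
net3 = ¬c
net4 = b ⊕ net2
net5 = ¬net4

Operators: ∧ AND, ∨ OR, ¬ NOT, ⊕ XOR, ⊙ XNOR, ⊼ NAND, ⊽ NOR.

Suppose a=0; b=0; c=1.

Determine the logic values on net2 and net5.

net2 = 1  net5 = 0

net2 = b XOR c = 0 XOR 1 = 1
net4 = b XOR net2 = 0 XOR 1 = 1
net5 = NOT net4 = NOT 1 = 0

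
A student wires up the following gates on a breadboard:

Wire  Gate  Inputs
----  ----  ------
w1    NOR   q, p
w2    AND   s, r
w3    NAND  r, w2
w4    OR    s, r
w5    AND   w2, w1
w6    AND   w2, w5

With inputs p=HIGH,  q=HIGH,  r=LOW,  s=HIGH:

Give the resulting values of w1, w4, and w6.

w1 = q NOR p = HIGH NOR HIGH = LOW
w2 = s AND r = HIGH AND LOW = LOW
w4 = s OR r = HIGH OR LOW = HIGH
w5 = w2 AND w1 = LOW AND LOW = LOW
w6 = w2 AND w5 = LOW AND LOW = LOW

w1 = LOW; w4 = HIGH; w6 = LOW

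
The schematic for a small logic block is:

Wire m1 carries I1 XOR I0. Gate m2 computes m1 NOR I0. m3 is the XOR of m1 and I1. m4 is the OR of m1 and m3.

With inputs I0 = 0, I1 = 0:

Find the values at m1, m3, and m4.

m1 = 0  m3 = 0  m4 = 0

m1 = I1 XOR I0 = 0 XOR 0 = 0
m3 = m1 XOR I1 = 0 XOR 0 = 0
m4 = m1 OR m3 = 0 OR 0 = 0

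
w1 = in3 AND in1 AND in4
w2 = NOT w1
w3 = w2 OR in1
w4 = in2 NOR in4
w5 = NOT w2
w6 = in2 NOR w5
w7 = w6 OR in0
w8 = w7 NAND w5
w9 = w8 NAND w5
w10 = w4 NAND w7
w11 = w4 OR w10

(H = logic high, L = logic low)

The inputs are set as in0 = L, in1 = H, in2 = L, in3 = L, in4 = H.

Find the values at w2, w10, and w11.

w2 = H  w10 = H  w11 = H

w1 = in3 AND in1 AND in4 = L AND H AND H = L
w2 = NOT w1 = NOT L = H
w4 = in2 NOR in4 = L NOR H = L
w5 = NOT w2 = NOT H = L
w6 = in2 NOR w5 = L NOR L = H
w7 = w6 OR in0 = H OR L = H
w10 = w4 NAND w7 = L NAND H = H
w11 = w4 OR w10 = L OR H = H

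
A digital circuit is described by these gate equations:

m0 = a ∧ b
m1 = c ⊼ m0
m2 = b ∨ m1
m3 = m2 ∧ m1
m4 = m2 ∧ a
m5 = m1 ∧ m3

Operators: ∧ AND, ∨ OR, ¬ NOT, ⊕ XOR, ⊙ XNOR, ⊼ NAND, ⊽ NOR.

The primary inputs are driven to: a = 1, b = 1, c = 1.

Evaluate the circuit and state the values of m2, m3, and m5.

m2 = 1; m3 = 0; m5 = 0

m0 = a AND b = 1 AND 1 = 1
m1 = c NAND m0 = 1 NAND 1 = 0
m2 = b OR m1 = 1 OR 0 = 1
m3 = m2 AND m1 = 1 AND 0 = 0
m5 = m1 AND m3 = 0 AND 0 = 0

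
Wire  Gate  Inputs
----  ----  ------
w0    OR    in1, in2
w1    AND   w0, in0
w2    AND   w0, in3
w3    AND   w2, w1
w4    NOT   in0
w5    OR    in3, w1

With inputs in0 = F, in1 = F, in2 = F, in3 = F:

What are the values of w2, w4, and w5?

w2 = F  w4 = T  w5 = F

w0 = in1 OR in2 = F OR F = F
w1 = w0 AND in0 = F AND F = F
w2 = w0 AND in3 = F AND F = F
w4 = NOT in0 = NOT F = T
w5 = in3 OR w1 = F OR F = F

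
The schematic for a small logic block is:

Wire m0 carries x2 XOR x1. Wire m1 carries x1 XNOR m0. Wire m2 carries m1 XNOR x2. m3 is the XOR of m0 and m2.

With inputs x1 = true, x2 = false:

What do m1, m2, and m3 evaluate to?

m0 = x2 XOR x1 = false XOR true = true
m1 = x1 XNOR m0 = true XNOR true = true
m2 = m1 XNOR x2 = true XNOR false = false
m3 = m0 XOR m2 = true XOR false = true

m1 = true; m2 = false; m3 = true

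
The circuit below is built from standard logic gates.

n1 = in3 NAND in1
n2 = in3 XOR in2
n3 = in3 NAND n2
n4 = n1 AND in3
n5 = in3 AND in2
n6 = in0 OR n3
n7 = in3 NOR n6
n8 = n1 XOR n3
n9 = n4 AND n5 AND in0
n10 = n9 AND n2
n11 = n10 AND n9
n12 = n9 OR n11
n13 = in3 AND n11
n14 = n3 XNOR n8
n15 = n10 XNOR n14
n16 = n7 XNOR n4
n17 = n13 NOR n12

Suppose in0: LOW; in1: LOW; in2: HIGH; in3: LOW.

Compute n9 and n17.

n9 = LOW  n17 = HIGH

n1 = in3 NAND in1 = LOW NAND LOW = HIGH
n2 = in3 XOR in2 = LOW XOR HIGH = HIGH
n4 = n1 AND in3 = HIGH AND LOW = LOW
n5 = in3 AND in2 = LOW AND HIGH = LOW
n9 = n4 AND n5 AND in0 = LOW AND LOW AND LOW = LOW
n10 = n9 AND n2 = LOW AND HIGH = LOW
n11 = n10 AND n9 = LOW AND LOW = LOW
n12 = n9 OR n11 = LOW OR LOW = LOW
n13 = in3 AND n11 = LOW AND LOW = LOW
n17 = n13 NOR n12 = LOW NOR LOW = HIGH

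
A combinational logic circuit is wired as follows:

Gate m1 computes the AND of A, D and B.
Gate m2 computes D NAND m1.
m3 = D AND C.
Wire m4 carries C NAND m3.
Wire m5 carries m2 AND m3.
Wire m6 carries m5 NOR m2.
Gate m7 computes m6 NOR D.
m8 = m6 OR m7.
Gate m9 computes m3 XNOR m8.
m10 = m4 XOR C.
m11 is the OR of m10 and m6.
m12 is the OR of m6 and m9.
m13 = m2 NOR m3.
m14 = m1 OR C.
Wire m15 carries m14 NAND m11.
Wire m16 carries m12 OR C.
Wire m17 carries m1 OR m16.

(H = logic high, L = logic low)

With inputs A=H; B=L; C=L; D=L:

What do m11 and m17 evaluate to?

m11 = H; m17 = L

m1 = A AND D AND B = H AND L AND L = L
m2 = D NAND m1 = L NAND L = H
m3 = D AND C = L AND L = L
m4 = C NAND m3 = L NAND L = H
m5 = m2 AND m3 = H AND L = L
m6 = m5 NOR m2 = L NOR H = L
m7 = m6 NOR D = L NOR L = H
m8 = m6 OR m7 = L OR H = H
m9 = m3 XNOR m8 = L XNOR H = L
m10 = m4 XOR C = H XOR L = H
m11 = m10 OR m6 = H OR L = H
m12 = m6 OR m9 = L OR L = L
m16 = m12 OR C = L OR L = L
m17 = m1 OR m16 = L OR L = L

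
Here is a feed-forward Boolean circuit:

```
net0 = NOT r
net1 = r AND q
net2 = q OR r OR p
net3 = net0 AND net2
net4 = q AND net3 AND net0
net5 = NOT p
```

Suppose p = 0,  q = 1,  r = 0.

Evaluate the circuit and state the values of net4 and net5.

net4 = 1, net5 = 1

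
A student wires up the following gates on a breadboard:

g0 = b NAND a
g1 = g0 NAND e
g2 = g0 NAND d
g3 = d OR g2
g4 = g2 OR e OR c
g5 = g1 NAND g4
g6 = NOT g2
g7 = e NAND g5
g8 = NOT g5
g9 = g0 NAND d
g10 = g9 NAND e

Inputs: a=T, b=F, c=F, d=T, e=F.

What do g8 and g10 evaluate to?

g8 = F; g10 = T

g0 = b NAND a = F NAND T = T
g1 = g0 NAND e = T NAND F = T
g2 = g0 NAND d = T NAND T = F
g4 = g2 OR e OR c = F OR F OR F = F
g5 = g1 NAND g4 = T NAND F = T
g8 = NOT g5 = NOT T = F
g9 = g0 NAND d = T NAND T = F
g10 = g9 NAND e = F NAND F = T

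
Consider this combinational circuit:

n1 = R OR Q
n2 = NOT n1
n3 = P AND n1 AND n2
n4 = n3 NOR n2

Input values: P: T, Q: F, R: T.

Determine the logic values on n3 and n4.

n1 = R OR Q = T OR F = T
n2 = NOT n1 = NOT T = F
n3 = P AND n1 AND n2 = T AND T AND F = F
n4 = n3 NOR n2 = F NOR F = T

n3 = F  n4 = T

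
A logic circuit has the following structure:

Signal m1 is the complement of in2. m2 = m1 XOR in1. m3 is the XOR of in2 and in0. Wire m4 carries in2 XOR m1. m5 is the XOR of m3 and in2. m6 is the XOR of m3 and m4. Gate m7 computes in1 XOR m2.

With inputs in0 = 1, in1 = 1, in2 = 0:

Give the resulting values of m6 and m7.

m6 = 0, m7 = 1

m1 = NOT in2 = NOT 0 = 1
m2 = m1 XOR in1 = 1 XOR 1 = 0
m3 = in2 XOR in0 = 0 XOR 1 = 1
m4 = in2 XOR m1 = 0 XOR 1 = 1
m6 = m3 XOR m4 = 1 XOR 1 = 0
m7 = in1 XOR m2 = 1 XOR 0 = 1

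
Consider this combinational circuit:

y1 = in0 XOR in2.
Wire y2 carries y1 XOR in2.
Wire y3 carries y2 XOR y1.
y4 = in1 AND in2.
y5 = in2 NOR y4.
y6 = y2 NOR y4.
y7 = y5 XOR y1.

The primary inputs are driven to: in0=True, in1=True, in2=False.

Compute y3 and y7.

y1 = in0 XOR in2 = True XOR False = True
y2 = y1 XOR in2 = True XOR False = True
y3 = y2 XOR y1 = True XOR True = False
y4 = in1 AND in2 = True AND False = False
y5 = in2 NOR y4 = False NOR False = True
y7 = y5 XOR y1 = True XOR True = False

y3 = False  y7 = False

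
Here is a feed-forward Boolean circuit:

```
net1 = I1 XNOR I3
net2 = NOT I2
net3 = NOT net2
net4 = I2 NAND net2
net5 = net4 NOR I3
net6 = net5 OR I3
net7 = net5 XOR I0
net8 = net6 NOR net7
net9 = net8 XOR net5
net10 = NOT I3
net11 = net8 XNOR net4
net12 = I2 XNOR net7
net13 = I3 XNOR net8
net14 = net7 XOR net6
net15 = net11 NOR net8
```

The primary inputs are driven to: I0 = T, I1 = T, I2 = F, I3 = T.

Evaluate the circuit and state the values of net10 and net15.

net10 = F; net15 = T

net2 = NOT I2 = NOT F = T
net4 = I2 NAND net2 = F NAND T = T
net5 = net4 NOR I3 = T NOR T = F
net6 = net5 OR I3 = F OR T = T
net7 = net5 XOR I0 = F XOR T = T
net8 = net6 NOR net7 = T NOR T = F
net10 = NOT I3 = NOT T = F
net11 = net8 XNOR net4 = F XNOR T = F
net15 = net11 NOR net8 = F NOR F = T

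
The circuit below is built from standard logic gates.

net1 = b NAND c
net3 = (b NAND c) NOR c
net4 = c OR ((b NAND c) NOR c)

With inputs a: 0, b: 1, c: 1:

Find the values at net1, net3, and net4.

net1 = 0, net3 = 0, net4 = 1

net1 = 1 NAND 1 = 0
net3 = (1 NAND 1) NOR 1 = 0
net4 = 1 OR ((1 NAND 1) NOR 1) = 1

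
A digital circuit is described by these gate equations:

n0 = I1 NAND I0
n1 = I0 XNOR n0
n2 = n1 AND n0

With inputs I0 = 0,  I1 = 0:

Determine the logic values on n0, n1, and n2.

n0 = 1; n1 = 0; n2 = 0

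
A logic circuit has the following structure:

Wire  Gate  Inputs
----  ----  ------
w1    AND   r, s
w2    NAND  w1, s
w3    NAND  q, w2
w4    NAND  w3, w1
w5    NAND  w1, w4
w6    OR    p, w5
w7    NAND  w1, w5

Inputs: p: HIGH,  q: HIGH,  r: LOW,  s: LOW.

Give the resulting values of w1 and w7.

w1 = r AND s = LOW AND LOW = LOW
w2 = w1 NAND s = LOW NAND LOW = HIGH
w3 = q NAND w2 = HIGH NAND HIGH = LOW
w4 = w3 NAND w1 = LOW NAND LOW = HIGH
w5 = w1 NAND w4 = LOW NAND HIGH = HIGH
w7 = w1 NAND w5 = LOW NAND HIGH = HIGH

w1 = LOW; w7 = HIGH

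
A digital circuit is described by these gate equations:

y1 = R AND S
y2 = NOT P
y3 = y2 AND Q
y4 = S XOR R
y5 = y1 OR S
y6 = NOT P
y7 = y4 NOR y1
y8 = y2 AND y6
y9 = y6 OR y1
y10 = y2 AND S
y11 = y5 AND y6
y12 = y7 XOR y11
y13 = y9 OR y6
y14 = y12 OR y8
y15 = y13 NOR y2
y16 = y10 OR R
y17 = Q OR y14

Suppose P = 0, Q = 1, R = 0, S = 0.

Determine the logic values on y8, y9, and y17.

y1 = R AND S = 0 AND 0 = 0
y2 = NOT P = NOT 0 = 1
y4 = S XOR R = 0 XOR 0 = 0
y5 = y1 OR S = 0 OR 0 = 0
y6 = NOT P = NOT 0 = 1
y7 = y4 NOR y1 = 0 NOR 0 = 1
y8 = y2 AND y6 = 1 AND 1 = 1
y9 = y6 OR y1 = 1 OR 0 = 1
y11 = y5 AND y6 = 0 AND 1 = 0
y12 = y7 XOR y11 = 1 XOR 0 = 1
y14 = y12 OR y8 = 1 OR 1 = 1
y17 = Q OR y14 = 1 OR 1 = 1

y8 = 1, y9 = 1, y17 = 1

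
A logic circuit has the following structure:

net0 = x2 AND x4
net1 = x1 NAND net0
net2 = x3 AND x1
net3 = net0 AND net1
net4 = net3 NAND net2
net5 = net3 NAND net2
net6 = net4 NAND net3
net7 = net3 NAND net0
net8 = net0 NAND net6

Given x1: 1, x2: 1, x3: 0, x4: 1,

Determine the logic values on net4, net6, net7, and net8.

net4 = 1; net6 = 1; net7 = 1; net8 = 0

net0 = x2 AND x4 = 1 AND 1 = 1
net1 = x1 NAND net0 = 1 NAND 1 = 0
net2 = x3 AND x1 = 0 AND 1 = 0
net3 = net0 AND net1 = 1 AND 0 = 0
net4 = net3 NAND net2 = 0 NAND 0 = 1
net6 = net4 NAND net3 = 1 NAND 0 = 1
net7 = net3 NAND net0 = 0 NAND 1 = 1
net8 = net0 NAND net6 = 1 NAND 1 = 0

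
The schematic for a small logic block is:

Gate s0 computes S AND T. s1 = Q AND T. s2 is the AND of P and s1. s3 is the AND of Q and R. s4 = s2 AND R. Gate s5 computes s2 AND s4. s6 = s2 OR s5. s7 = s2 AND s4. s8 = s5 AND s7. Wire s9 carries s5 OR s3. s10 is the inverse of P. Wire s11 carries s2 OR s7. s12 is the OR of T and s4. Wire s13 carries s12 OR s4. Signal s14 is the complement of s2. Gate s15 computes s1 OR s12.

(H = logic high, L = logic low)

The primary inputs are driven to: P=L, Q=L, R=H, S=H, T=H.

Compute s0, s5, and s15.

s0 = S AND T = H AND H = H
s1 = Q AND T = L AND H = L
s2 = P AND s1 = L AND L = L
s4 = s2 AND R = L AND H = L
s5 = s2 AND s4 = L AND L = L
s12 = T OR s4 = H OR L = H
s15 = s1 OR s12 = L OR H = H

s0 = H  s5 = L  s15 = H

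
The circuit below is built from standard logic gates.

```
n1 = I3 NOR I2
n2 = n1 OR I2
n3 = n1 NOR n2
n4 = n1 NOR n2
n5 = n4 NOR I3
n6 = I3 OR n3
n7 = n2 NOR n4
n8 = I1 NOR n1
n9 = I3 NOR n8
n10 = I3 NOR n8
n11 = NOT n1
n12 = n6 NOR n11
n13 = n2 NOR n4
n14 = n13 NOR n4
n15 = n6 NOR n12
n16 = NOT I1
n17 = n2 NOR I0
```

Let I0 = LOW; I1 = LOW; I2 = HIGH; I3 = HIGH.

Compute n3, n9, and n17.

n3 = LOW  n9 = LOW  n17 = LOW

n1 = I3 NOR I2 = HIGH NOR HIGH = LOW
n2 = n1 OR I2 = LOW OR HIGH = HIGH
n3 = n1 NOR n2 = LOW NOR HIGH = LOW
n8 = I1 NOR n1 = LOW NOR LOW = HIGH
n9 = I3 NOR n8 = HIGH NOR HIGH = LOW
n17 = n2 NOR I0 = HIGH NOR LOW = LOW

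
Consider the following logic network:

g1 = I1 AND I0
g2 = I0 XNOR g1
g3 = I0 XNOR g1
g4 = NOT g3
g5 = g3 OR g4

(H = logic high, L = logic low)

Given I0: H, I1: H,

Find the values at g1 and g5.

g1 = H, g5 = H

g1 = I1 AND I0 = H AND H = H
g3 = I0 XNOR g1 = H XNOR H = H
g4 = NOT g3 = NOT H = L
g5 = g3 OR g4 = H OR L = H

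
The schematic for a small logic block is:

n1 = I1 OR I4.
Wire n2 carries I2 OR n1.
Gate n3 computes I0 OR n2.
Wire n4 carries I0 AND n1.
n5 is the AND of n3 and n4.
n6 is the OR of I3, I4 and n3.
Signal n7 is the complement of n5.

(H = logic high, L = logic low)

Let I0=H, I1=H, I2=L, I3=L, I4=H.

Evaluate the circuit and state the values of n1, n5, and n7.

n1 = H, n5 = H, n7 = L

n1 = I1 OR I4 = H OR H = H
n2 = I2 OR n1 = L OR H = H
n3 = I0 OR n2 = H OR H = H
n4 = I0 AND n1 = H AND H = H
n5 = n3 AND n4 = H AND H = H
n7 = NOT n5 = NOT H = L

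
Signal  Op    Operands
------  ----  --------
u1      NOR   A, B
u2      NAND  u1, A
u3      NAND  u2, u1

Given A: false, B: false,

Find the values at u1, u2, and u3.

u1 = true  u2 = true  u3 = false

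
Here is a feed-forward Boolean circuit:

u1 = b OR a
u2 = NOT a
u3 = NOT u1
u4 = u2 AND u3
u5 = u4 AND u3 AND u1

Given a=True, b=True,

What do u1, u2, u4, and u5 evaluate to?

u1 = True, u2 = False, u4 = False, u5 = False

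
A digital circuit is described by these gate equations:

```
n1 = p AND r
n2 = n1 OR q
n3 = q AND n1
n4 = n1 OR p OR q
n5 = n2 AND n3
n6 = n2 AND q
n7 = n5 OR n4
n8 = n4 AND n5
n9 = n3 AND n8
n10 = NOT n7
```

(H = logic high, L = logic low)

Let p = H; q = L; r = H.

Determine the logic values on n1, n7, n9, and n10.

n1 = p AND r = H AND H = H
n2 = n1 OR q = H OR L = H
n3 = q AND n1 = L AND H = L
n4 = n1 OR p OR q = H OR H OR L = H
n5 = n2 AND n3 = H AND L = L
n7 = n5 OR n4 = L OR H = H
n8 = n4 AND n5 = H AND L = L
n9 = n3 AND n8 = L AND L = L
n10 = NOT n7 = NOT H = L

n1 = H  n7 = H  n9 = L  n10 = L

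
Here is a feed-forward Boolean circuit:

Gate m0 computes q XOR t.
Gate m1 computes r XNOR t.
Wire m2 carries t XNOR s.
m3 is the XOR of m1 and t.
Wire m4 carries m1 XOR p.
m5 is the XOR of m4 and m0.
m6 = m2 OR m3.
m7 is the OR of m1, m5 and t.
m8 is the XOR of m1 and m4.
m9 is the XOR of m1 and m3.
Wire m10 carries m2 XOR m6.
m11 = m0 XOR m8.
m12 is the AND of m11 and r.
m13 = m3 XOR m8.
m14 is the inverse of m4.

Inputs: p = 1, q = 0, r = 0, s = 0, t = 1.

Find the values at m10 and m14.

m1 = r XNOR t = 0 XNOR 1 = 0
m2 = t XNOR s = 1 XNOR 0 = 0
m3 = m1 XOR t = 0 XOR 1 = 1
m4 = m1 XOR p = 0 XOR 1 = 1
m6 = m2 OR m3 = 0 OR 1 = 1
m10 = m2 XOR m6 = 0 XOR 1 = 1
m14 = NOT m4 = NOT 1 = 0

m10 = 1; m14 = 0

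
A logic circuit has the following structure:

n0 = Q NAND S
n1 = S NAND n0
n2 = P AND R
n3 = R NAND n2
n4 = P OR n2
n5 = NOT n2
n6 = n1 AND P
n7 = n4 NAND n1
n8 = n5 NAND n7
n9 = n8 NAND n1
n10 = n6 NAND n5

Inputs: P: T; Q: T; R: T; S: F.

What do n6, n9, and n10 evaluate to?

n6 = T, n9 = F, n10 = T

n0 = Q NAND S = T NAND F = T
n1 = S NAND n0 = F NAND T = T
n2 = P AND R = T AND T = T
n4 = P OR n2 = T OR T = T
n5 = NOT n2 = NOT T = F
n6 = n1 AND P = T AND T = T
n7 = n4 NAND n1 = T NAND T = F
n8 = n5 NAND n7 = F NAND F = T
n9 = n8 NAND n1 = T NAND T = F
n10 = n6 NAND n5 = T NAND F = T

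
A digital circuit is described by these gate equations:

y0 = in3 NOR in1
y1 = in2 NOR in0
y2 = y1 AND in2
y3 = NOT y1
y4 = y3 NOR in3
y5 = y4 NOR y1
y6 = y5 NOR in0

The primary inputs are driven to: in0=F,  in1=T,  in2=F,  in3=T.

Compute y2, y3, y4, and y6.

y2 = F; y3 = F; y4 = F; y6 = T

y1 = in2 NOR in0 = F NOR F = T
y2 = y1 AND in2 = T AND F = F
y3 = NOT y1 = NOT T = F
y4 = y3 NOR in3 = F NOR T = F
y5 = y4 NOR y1 = F NOR T = F
y6 = y5 NOR in0 = F NOR F = T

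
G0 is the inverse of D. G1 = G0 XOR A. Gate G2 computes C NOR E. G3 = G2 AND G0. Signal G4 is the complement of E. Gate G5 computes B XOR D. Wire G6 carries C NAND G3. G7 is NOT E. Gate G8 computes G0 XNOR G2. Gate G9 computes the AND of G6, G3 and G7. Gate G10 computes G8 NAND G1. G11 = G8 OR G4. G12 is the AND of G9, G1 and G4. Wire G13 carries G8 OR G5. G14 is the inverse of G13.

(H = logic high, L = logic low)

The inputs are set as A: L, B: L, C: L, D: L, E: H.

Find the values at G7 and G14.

G7 = L; G14 = H

G0 = NOT D = NOT L = H
G2 = C NOR E = L NOR H = L
G5 = B XOR D = L XOR L = L
G7 = NOT E = NOT H = L
G8 = G0 XNOR G2 = H XNOR L = L
G13 = G8 OR G5 = L OR L = L
G14 = NOT G13 = NOT L = H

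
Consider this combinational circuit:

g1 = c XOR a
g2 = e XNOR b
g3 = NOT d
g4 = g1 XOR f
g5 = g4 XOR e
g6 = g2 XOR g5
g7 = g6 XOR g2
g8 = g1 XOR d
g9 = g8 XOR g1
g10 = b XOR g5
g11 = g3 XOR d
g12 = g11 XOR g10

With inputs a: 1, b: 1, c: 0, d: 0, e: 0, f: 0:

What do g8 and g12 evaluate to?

g8 = 1  g12 = 1

g1 = c XOR a = 0 XOR 1 = 1
g3 = NOT d = NOT 0 = 1
g4 = g1 XOR f = 1 XOR 0 = 1
g5 = g4 XOR e = 1 XOR 0 = 1
g8 = g1 XOR d = 1 XOR 0 = 1
g10 = b XOR g5 = 1 XOR 1 = 0
g11 = g3 XOR d = 1 XOR 0 = 1
g12 = g11 XOR g10 = 1 XOR 0 = 1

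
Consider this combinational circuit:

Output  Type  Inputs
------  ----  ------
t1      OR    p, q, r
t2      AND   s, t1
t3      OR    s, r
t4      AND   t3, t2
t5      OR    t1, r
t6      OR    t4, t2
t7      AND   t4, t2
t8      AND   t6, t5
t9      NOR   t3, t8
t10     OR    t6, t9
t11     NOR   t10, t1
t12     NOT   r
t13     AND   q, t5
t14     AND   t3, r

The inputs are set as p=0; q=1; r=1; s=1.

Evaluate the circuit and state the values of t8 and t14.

t8 = 1, t14 = 1

t1 = p OR q OR r = 0 OR 1 OR 1 = 1
t2 = s AND t1 = 1 AND 1 = 1
t3 = s OR r = 1 OR 1 = 1
t4 = t3 AND t2 = 1 AND 1 = 1
t5 = t1 OR r = 1 OR 1 = 1
t6 = t4 OR t2 = 1 OR 1 = 1
t8 = t6 AND t5 = 1 AND 1 = 1
t14 = t3 AND r = 1 AND 1 = 1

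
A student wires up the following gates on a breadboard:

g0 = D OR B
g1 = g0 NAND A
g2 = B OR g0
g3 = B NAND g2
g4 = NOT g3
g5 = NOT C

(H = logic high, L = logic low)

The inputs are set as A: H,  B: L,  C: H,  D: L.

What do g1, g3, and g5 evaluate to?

g0 = D OR B = L OR L = L
g1 = g0 NAND A = L NAND H = H
g2 = B OR g0 = L OR L = L
g3 = B NAND g2 = L NAND L = H
g5 = NOT C = NOT H = L

g1 = H  g3 = H  g5 = L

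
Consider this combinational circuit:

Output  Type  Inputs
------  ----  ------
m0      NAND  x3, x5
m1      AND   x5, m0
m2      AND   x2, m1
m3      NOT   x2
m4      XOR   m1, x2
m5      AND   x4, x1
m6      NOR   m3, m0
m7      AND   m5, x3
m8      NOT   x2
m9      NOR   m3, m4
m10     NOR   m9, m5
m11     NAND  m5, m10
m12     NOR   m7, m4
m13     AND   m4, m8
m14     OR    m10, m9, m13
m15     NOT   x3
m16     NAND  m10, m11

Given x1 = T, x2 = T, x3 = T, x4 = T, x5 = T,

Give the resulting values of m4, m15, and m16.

m4 = T; m15 = F; m16 = T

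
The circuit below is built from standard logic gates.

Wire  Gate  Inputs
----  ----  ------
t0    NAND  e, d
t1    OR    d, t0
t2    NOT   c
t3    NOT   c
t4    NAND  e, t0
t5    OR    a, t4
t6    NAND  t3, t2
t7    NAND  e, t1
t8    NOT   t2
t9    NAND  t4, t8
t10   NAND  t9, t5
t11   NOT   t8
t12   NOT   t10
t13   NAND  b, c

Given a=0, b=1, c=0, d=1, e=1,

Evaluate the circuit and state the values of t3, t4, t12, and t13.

t3 = 1, t4 = 1, t12 = 1, t13 = 1

t0 = e NAND d = 1 NAND 1 = 0
t2 = NOT c = NOT 0 = 1
t3 = NOT c = NOT 0 = 1
t4 = e NAND t0 = 1 NAND 0 = 1
t5 = a OR t4 = 0 OR 1 = 1
t8 = NOT t2 = NOT 1 = 0
t9 = t4 NAND t8 = 1 NAND 0 = 1
t10 = t9 NAND t5 = 1 NAND 1 = 0
t12 = NOT t10 = NOT 0 = 1
t13 = b NAND c = 1 NAND 0 = 1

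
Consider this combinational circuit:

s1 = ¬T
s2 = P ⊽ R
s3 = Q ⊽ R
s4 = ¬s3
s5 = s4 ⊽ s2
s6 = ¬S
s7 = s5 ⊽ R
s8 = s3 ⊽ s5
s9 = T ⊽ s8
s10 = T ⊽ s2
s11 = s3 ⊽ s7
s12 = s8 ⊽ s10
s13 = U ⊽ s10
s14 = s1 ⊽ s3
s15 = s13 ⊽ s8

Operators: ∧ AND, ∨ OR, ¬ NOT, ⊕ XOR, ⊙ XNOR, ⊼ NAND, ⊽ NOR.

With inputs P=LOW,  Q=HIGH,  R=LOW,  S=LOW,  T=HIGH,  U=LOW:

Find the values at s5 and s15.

s2 = P NOR R = LOW NOR LOW = HIGH
s3 = Q NOR R = HIGH NOR LOW = LOW
s4 = NOT s3 = NOT LOW = HIGH
s5 = s4 NOR s2 = HIGH NOR HIGH = LOW
s8 = s3 NOR s5 = LOW NOR LOW = HIGH
s10 = T NOR s2 = HIGH NOR HIGH = LOW
s13 = U NOR s10 = LOW NOR LOW = HIGH
s15 = s13 NOR s8 = HIGH NOR HIGH = LOW

s5 = LOW, s15 = LOW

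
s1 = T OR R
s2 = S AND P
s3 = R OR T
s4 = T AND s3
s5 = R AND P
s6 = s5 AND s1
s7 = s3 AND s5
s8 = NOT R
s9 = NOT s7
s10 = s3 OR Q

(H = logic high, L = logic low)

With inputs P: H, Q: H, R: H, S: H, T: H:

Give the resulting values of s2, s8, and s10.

s2 = H  s8 = L  s10 = H

s2 = S AND P = H AND H = H
s3 = R OR T = H OR H = H
s8 = NOT R = NOT H = L
s10 = s3 OR Q = H OR H = H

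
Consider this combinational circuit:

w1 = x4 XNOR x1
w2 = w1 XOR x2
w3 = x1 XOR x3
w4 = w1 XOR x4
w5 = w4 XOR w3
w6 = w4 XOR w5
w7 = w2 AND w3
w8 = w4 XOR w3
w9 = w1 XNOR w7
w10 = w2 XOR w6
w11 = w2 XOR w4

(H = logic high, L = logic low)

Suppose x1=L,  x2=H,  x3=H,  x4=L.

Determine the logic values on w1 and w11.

w1 = H  w11 = H

w1 = x4 XNOR x1 = L XNOR L = H
w2 = w1 XOR x2 = H XOR H = L
w4 = w1 XOR x4 = H XOR L = H
w11 = w2 XOR w4 = L XOR H = H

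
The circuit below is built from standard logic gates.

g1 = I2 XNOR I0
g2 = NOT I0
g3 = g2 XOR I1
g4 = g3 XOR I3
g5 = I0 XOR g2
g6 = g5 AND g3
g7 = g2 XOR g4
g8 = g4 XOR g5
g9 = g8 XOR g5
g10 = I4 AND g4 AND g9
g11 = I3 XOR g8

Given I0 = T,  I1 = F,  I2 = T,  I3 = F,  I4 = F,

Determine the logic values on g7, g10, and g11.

g7 = F, g10 = F, g11 = T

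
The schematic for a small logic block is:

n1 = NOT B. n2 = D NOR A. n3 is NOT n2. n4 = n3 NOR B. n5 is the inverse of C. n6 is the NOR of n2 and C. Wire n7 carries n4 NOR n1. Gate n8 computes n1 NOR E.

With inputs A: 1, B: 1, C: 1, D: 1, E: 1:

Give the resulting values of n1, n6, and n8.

n1 = 0, n6 = 0, n8 = 0

n1 = NOT B = NOT 1 = 0
n2 = D NOR A = 1 NOR 1 = 0
n6 = n2 NOR C = 0 NOR 1 = 0
n8 = n1 NOR E = 0 NOR 1 = 0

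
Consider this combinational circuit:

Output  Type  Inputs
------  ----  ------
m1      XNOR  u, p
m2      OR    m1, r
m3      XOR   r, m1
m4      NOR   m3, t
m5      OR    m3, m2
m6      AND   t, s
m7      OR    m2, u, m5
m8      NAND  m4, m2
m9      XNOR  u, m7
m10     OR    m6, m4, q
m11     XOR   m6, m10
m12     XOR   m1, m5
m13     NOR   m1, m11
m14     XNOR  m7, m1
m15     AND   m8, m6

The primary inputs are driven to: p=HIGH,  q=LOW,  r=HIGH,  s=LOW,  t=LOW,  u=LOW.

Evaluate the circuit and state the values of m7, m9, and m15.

m7 = HIGH, m9 = LOW, m15 = LOW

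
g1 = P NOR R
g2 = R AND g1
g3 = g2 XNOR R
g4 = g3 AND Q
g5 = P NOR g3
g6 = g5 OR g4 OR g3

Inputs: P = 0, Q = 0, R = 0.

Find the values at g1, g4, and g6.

g1 = 1, g4 = 0, g6 = 1

g1 = P NOR R = 0 NOR 0 = 1
g2 = R AND g1 = 0 AND 1 = 0
g3 = g2 XNOR R = 0 XNOR 0 = 1
g4 = g3 AND Q = 1 AND 0 = 0
g5 = P NOR g3 = 0 NOR 1 = 0
g6 = g5 OR g4 OR g3 = 0 OR 0 OR 1 = 1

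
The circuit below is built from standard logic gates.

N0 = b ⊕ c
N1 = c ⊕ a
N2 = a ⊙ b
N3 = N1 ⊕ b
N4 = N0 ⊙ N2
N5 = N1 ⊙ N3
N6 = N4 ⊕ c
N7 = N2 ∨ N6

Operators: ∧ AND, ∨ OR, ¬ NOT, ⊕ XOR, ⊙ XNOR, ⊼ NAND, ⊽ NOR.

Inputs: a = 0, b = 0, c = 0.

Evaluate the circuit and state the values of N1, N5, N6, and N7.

N0 = b XOR c = 0 XOR 0 = 0
N1 = c XOR a = 0 XOR 0 = 0
N2 = a XNOR b = 0 XNOR 0 = 1
N3 = N1 XOR b = 0 XOR 0 = 0
N4 = N0 XNOR N2 = 0 XNOR 1 = 0
N5 = N1 XNOR N3 = 0 XNOR 0 = 1
N6 = N4 XOR c = 0 XOR 0 = 0
N7 = N2 OR N6 = 1 OR 0 = 1

N1 = 0  N5 = 1  N6 = 0  N7 = 1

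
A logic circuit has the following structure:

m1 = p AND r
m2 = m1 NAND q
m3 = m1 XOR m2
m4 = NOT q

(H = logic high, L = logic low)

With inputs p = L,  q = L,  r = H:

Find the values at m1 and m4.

m1 = p AND r = L AND H = L
m4 = NOT q = NOT L = H

m1 = L, m4 = H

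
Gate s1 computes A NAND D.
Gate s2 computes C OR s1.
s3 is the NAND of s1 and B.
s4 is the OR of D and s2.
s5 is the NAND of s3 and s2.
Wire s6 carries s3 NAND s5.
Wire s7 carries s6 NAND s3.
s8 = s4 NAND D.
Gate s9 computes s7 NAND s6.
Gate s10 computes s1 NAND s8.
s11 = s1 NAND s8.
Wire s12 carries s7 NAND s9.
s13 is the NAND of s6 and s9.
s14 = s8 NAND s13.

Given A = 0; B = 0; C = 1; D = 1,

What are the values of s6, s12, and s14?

s6 = 1, s12 = 1, s14 = 1

s1 = A NAND D = 0 NAND 1 = 1
s2 = C OR s1 = 1 OR 1 = 1
s3 = s1 NAND B = 1 NAND 0 = 1
s4 = D OR s2 = 1 OR 1 = 1
s5 = s3 NAND s2 = 1 NAND 1 = 0
s6 = s3 NAND s5 = 1 NAND 0 = 1
s7 = s6 NAND s3 = 1 NAND 1 = 0
s8 = s4 NAND D = 1 NAND 1 = 0
s9 = s7 NAND s6 = 0 NAND 1 = 1
s12 = s7 NAND s9 = 0 NAND 1 = 1
s13 = s6 NAND s9 = 1 NAND 1 = 0
s14 = s8 NAND s13 = 0 NAND 0 = 1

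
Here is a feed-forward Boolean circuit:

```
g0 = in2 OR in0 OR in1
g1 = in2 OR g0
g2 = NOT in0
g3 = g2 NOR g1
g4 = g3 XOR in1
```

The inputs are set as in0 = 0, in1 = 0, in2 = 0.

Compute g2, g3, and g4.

g0 = in2 OR in0 OR in1 = 0 OR 0 OR 0 = 0
g1 = in2 OR g0 = 0 OR 0 = 0
g2 = NOT in0 = NOT 0 = 1
g3 = g2 NOR g1 = 1 NOR 0 = 0
g4 = g3 XOR in1 = 0 XOR 0 = 0

g2 = 1, g3 = 0, g4 = 0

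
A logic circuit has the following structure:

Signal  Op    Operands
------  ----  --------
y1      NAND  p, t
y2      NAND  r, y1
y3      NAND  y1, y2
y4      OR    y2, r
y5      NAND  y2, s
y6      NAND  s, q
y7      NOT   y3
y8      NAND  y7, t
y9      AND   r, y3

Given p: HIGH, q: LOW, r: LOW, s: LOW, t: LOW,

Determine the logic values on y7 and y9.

y1 = p NAND t = HIGH NAND LOW = HIGH
y2 = r NAND y1 = LOW NAND HIGH = HIGH
y3 = y1 NAND y2 = HIGH NAND HIGH = LOW
y7 = NOT y3 = NOT LOW = HIGH
y9 = r AND y3 = LOW AND LOW = LOW

y7 = HIGH, y9 = LOW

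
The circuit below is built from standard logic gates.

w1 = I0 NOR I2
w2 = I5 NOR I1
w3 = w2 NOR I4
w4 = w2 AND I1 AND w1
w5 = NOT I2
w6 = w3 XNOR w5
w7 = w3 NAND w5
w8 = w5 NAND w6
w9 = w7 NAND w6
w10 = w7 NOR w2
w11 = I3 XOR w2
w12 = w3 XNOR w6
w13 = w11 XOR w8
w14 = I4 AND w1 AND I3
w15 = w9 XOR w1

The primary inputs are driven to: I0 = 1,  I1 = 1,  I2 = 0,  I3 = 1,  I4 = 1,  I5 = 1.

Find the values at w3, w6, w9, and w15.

w1 = I0 NOR I2 = 1 NOR 0 = 0
w2 = I5 NOR I1 = 1 NOR 1 = 0
w3 = w2 NOR I4 = 0 NOR 1 = 0
w5 = NOT I2 = NOT 0 = 1
w6 = w3 XNOR w5 = 0 XNOR 1 = 0
w7 = w3 NAND w5 = 0 NAND 1 = 1
w9 = w7 NAND w6 = 1 NAND 0 = 1
w15 = w9 XOR w1 = 1 XOR 0 = 1

w3 = 0  w6 = 0  w9 = 1  w15 = 1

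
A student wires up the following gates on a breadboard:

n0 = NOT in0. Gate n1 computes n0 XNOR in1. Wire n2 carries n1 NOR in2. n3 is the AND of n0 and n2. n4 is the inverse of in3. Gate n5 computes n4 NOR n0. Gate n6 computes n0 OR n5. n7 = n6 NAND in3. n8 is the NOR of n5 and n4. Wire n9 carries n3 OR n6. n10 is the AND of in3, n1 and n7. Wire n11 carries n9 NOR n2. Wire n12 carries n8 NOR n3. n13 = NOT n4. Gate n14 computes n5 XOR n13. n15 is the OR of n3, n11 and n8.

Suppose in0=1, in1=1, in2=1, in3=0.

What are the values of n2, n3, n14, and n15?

n2 = 0  n3 = 0  n14 = 0  n15 = 1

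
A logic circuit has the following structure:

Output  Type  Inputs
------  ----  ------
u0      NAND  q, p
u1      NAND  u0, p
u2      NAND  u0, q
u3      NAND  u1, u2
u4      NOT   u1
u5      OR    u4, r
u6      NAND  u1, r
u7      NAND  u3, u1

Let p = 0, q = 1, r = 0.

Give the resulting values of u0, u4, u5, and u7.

u0 = 1, u4 = 0, u5 = 0, u7 = 0

u0 = q NAND p = 1 NAND 0 = 1
u1 = u0 NAND p = 1 NAND 0 = 1
u2 = u0 NAND q = 1 NAND 1 = 0
u3 = u1 NAND u2 = 1 NAND 0 = 1
u4 = NOT u1 = NOT 1 = 0
u5 = u4 OR r = 0 OR 0 = 0
u7 = u3 NAND u1 = 1 NAND 1 = 0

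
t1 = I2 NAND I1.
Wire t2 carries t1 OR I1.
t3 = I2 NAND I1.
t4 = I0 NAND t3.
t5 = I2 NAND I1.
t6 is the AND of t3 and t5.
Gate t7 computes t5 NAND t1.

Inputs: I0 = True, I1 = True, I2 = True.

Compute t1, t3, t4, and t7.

t1 = False; t3 = False; t4 = True; t7 = True

t1 = I2 NAND I1 = True NAND True = False
t3 = I2 NAND I1 = True NAND True = False
t4 = I0 NAND t3 = True NAND False = True
t5 = I2 NAND I1 = True NAND True = False
t7 = t5 NAND t1 = False NAND False = True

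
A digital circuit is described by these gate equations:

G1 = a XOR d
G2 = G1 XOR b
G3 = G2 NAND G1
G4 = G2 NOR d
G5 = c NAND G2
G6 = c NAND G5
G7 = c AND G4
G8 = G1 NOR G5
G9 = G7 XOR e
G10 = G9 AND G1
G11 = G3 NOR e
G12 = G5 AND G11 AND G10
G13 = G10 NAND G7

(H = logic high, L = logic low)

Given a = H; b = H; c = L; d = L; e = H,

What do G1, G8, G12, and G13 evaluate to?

G1 = H; G8 = L; G12 = L; G13 = H

G1 = a XOR d = H XOR L = H
G2 = G1 XOR b = H XOR H = L
G3 = G2 NAND G1 = L NAND H = H
G4 = G2 NOR d = L NOR L = H
G5 = c NAND G2 = L NAND L = H
G7 = c AND G4 = L AND H = L
G8 = G1 NOR G5 = H NOR H = L
G9 = G7 XOR e = L XOR H = H
G10 = G9 AND G1 = H AND H = H
G11 = G3 NOR e = H NOR H = L
G12 = G5 AND G11 AND G10 = H AND L AND H = L
G13 = G10 NAND G7 = H NAND L = H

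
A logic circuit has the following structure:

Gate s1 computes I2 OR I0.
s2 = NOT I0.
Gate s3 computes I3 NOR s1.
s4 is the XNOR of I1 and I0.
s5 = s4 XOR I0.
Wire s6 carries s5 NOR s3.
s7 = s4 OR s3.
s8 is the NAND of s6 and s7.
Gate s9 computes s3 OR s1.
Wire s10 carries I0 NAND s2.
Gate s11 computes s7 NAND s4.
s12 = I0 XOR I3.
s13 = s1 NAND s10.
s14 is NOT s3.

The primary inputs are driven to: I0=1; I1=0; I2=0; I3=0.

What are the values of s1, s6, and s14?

s1 = I2 OR I0 = 0 OR 1 = 1
s3 = I3 NOR s1 = 0 NOR 1 = 0
s4 = I1 XNOR I0 = 0 XNOR 1 = 0
s5 = s4 XOR I0 = 0 XOR 1 = 1
s6 = s5 NOR s3 = 1 NOR 0 = 0
s14 = NOT s3 = NOT 0 = 1

s1 = 1, s6 = 0, s14 = 1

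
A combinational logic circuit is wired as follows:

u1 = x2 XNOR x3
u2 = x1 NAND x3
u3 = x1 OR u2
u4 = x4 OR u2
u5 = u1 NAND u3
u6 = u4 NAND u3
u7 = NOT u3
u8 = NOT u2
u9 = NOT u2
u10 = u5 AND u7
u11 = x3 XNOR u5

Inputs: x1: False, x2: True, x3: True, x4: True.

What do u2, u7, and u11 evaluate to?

u2 = True; u7 = False; u11 = False

u1 = x2 XNOR x3 = True XNOR True = True
u2 = x1 NAND x3 = False NAND True = True
u3 = x1 OR u2 = False OR True = True
u5 = u1 NAND u3 = True NAND True = False
u7 = NOT u3 = NOT True = False
u11 = x3 XNOR u5 = True XNOR False = False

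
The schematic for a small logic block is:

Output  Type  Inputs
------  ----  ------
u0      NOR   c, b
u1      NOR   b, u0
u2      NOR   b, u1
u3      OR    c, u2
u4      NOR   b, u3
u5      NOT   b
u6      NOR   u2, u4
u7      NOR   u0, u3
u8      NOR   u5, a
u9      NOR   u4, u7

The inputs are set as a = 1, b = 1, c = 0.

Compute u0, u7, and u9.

u0 = 0, u7 = 1, u9 = 0

u0 = c NOR b = 0 NOR 1 = 0
u1 = b NOR u0 = 1 NOR 0 = 0
u2 = b NOR u1 = 1 NOR 0 = 0
u3 = c OR u2 = 0 OR 0 = 0
u4 = b NOR u3 = 1 NOR 0 = 0
u7 = u0 NOR u3 = 0 NOR 0 = 1
u9 = u4 NOR u7 = 0 NOR 1 = 0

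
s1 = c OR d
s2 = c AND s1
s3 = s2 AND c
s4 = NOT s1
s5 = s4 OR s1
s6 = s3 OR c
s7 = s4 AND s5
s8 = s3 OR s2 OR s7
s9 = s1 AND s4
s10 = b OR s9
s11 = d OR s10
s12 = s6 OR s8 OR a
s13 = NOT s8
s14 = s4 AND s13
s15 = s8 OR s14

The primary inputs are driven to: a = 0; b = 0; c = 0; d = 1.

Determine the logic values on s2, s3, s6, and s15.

s1 = c OR d = 0 OR 1 = 1
s2 = c AND s1 = 0 AND 1 = 0
s3 = s2 AND c = 0 AND 0 = 0
s4 = NOT s1 = NOT 1 = 0
s5 = s4 OR s1 = 0 OR 1 = 1
s6 = s3 OR c = 0 OR 0 = 0
s7 = s4 AND s5 = 0 AND 1 = 0
s8 = s3 OR s2 OR s7 = 0 OR 0 OR 0 = 0
s13 = NOT s8 = NOT 0 = 1
s14 = s4 AND s13 = 0 AND 1 = 0
s15 = s8 OR s14 = 0 OR 0 = 0

s2 = 0, s3 = 0, s6 = 0, s15 = 0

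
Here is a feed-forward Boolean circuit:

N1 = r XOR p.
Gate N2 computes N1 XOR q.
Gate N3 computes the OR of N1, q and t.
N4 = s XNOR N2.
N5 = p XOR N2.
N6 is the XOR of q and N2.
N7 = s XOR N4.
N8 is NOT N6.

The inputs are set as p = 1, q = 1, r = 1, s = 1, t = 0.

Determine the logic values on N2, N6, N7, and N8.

N1 = r XOR p = 1 XOR 1 = 0
N2 = N1 XOR q = 0 XOR 1 = 1
N4 = s XNOR N2 = 1 XNOR 1 = 1
N6 = q XOR N2 = 1 XOR 1 = 0
N7 = s XOR N4 = 1 XOR 1 = 0
N8 = NOT N6 = NOT 0 = 1

N2 = 1, N6 = 0, N7 = 0, N8 = 1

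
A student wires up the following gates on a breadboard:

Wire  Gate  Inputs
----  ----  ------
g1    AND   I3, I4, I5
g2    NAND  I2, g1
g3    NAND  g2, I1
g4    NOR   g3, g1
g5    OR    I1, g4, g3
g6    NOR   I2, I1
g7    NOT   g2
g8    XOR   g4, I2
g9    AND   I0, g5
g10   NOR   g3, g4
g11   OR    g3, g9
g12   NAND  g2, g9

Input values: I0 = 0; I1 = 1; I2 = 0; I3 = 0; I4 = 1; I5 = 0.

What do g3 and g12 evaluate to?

g1 = I3 AND I4 AND I5 = 0 AND 1 AND 0 = 0
g2 = I2 NAND g1 = 0 NAND 0 = 1
g3 = g2 NAND I1 = 1 NAND 1 = 0
g4 = g3 NOR g1 = 0 NOR 0 = 1
g5 = I1 OR g4 OR g3 = 1 OR 1 OR 0 = 1
g9 = I0 AND g5 = 0 AND 1 = 0
g12 = g2 NAND g9 = 1 NAND 0 = 1

g3 = 0, g12 = 1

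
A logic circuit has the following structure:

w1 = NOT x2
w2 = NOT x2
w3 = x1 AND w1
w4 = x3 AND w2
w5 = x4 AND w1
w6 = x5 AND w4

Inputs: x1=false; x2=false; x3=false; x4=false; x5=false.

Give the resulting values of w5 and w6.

w5 = false; w6 = false

w1 = NOT x2 = NOT false = true
w2 = NOT x2 = NOT false = true
w4 = x3 AND w2 = false AND true = false
w5 = x4 AND w1 = false AND true = false
w6 = x5 AND w4 = false AND false = false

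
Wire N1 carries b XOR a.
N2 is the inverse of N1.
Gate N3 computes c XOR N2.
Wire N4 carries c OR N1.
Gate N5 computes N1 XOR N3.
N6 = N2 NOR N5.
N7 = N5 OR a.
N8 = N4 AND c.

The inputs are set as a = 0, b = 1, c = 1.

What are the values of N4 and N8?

N4 = 1; N8 = 1

N1 = b XOR a = 1 XOR 0 = 1
N4 = c OR N1 = 1 OR 1 = 1
N8 = N4 AND c = 1 AND 1 = 1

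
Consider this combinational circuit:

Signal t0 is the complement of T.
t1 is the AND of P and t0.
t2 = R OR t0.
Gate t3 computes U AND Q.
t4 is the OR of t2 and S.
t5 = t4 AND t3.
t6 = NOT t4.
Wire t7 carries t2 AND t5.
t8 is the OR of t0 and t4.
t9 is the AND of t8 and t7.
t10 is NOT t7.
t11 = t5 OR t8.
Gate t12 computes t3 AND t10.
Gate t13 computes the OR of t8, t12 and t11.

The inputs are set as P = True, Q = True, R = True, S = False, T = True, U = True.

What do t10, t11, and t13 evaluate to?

t10 = False; t11 = True; t13 = True

t0 = NOT T = NOT True = False
t2 = R OR t0 = True OR False = True
t3 = U AND Q = True AND True = True
t4 = t2 OR S = True OR False = True
t5 = t4 AND t3 = True AND True = True
t7 = t2 AND t5 = True AND True = True
t8 = t0 OR t4 = False OR True = True
t10 = NOT t7 = NOT True = False
t11 = t5 OR t8 = True OR True = True
t12 = t3 AND t10 = True AND False = False
t13 = t8 OR t12 OR t11 = True OR False OR True = True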